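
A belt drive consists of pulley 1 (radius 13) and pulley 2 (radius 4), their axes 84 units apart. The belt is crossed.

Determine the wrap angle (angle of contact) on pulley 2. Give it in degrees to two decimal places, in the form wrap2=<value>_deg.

crossed belt: β = asin((r1+r2)/C) = asin(17/84) = 11.6762°
wrap1 = wrap2 = π + 2β = 203.3525°

wrap2=203.35_deg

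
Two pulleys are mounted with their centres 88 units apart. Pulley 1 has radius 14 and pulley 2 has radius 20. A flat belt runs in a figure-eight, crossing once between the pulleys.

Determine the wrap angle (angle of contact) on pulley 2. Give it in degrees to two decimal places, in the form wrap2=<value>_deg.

crossed belt: β = asin((r1+r2)/C) = asin(34/88) = 22.7284°
wrap1 = wrap2 = π + 2β = 225.4568°

wrap2=225.46_deg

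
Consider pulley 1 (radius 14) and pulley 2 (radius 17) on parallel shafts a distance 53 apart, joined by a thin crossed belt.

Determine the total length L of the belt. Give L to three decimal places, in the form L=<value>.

crossed belt: β = asin((r1+r2)/C) = asin(31/53) = 35.7963°
wrap1 = wrap2 = π + 2β = 251.5927°
tangent length = C·cosβ = 42.9884
L = (r1+r2)·wrap + 2·C·cosβ = 31·4.3911 + 2·42.9884 = 222.1015

L=222.101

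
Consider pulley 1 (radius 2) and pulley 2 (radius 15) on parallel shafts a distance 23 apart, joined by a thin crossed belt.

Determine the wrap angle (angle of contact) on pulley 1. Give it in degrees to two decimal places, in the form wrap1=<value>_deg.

wrap1=275.31_deg

crossed belt: β = asin((r1+r2)/C) = asin(17/23) = 47.6574°
wrap1 = wrap2 = π + 2β = 275.3148°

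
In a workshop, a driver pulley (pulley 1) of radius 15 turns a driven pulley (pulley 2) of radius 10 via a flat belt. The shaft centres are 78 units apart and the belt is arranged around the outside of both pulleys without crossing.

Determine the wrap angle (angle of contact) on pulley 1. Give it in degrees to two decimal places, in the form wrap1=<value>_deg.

wrap1=187.35_deg

open belt: β = asin((r2−r1)/C) = asin(-5/78) = -3.6753°
wrap1 = π − 2β = 187.3507°
wrap2 = π + 2β = 172.6493°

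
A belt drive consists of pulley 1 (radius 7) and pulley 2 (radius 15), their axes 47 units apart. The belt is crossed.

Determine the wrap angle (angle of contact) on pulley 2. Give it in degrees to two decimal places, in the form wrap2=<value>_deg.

crossed belt: β = asin((r1+r2)/C) = asin(22/47) = 27.9101°
wrap1 = wrap2 = π + 2β = 235.8201°

wrap2=235.82_deg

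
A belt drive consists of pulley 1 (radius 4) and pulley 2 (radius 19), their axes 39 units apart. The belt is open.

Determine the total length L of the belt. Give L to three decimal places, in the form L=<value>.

open belt: β = asin((r2−r1)/C) = asin(15/39) = 22.6199°
wrap1 = π − 2β = 134.7603°
wrap2 = π + 2β = 225.2397°
tangent length = C·cosβ = 36.0000
L = r1·wrap1 + r2·wrap2 + 2·C·cosβ = 4·2.3520 + 19·3.9312 + 2·36.0000 = 156.1004

L=156.100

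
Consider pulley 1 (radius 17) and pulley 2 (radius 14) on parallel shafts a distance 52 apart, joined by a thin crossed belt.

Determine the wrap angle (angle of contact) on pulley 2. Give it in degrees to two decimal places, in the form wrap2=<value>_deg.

wrap2=253.19_deg

crossed belt: β = asin((r1+r2)/C) = asin(31/52) = 36.5949°
wrap1 = wrap2 = π + 2β = 253.1899°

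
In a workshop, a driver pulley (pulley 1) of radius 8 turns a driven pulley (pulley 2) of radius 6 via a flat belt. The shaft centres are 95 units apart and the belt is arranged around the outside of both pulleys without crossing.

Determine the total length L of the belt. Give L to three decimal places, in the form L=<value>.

open belt: β = asin((r2−r1)/C) = asin(-2/95) = -1.2063°
wrap1 = π − 2β = 182.4126°
wrap2 = π + 2β = 177.5874°
tangent length = C·cosβ = 94.9789
L = r1·wrap1 + r2·wrap2 + 2·C·cosβ = 8·3.1837 + 6·3.0995 + 2·94.9789 = 234.0244

L=234.024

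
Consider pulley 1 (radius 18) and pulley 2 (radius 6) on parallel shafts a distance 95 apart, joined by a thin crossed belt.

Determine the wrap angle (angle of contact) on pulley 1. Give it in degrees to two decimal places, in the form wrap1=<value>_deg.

crossed belt: β = asin((r1+r2)/C) = asin(24/95) = 14.6333°
wrap1 = wrap2 = π + 2β = 209.2666°

wrap1=209.27_deg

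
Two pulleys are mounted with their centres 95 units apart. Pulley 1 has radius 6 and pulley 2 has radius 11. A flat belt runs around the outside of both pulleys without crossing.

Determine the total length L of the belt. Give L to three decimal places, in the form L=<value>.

L=243.670

open belt: β = asin((r2−r1)/C) = asin(5/95) = 3.0170°
wrap1 = π − 2β = 173.9661°
wrap2 = π + 2β = 186.0339°
tangent length = C·cosβ = 94.8683
L = r1·wrap1 + r2·wrap2 + 2·C·cosβ = 6·3.0363 + 11·3.2469 + 2·94.8683 = 243.6703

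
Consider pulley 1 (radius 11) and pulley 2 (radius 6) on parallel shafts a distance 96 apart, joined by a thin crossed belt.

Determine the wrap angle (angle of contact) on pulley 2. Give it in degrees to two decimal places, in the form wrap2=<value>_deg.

crossed belt: β = asin((r1+r2)/C) = asin(17/96) = 10.1999°
wrap1 = wrap2 = π + 2β = 200.3998°

wrap2=200.40_deg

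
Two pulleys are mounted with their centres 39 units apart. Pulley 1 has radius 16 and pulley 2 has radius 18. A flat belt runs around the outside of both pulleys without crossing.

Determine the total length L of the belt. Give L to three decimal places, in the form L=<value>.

L=184.917

open belt: β = asin((r2−r1)/C) = asin(2/39) = 2.9395°
wrap1 = π − 2β = 174.1209°
wrap2 = π + 2β = 185.8791°
tangent length = C·cosβ = 38.9487
L = r1·wrap1 + r2·wrap2 + 2·C·cosβ = 16·3.0390 + 18·3.2442 + 2·38.9487 = 184.9167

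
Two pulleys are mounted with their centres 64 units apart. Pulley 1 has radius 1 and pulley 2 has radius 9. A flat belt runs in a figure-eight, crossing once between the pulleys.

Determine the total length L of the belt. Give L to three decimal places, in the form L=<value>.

L=160.982

crossed belt: β = asin((r1+r2)/C) = asin(10/64) = 8.9893°
wrap1 = wrap2 = π + 2β = 197.9786°
tangent length = C·cosβ = 63.2139
L = (r1+r2)·wrap + 2·C·cosβ = 10·3.4554 + 2·63.2139 = 160.9816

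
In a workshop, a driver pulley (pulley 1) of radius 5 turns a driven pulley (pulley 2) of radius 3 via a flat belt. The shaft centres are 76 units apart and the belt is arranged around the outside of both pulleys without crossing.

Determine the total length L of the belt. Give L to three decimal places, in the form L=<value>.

open belt: β = asin((r2−r1)/C) = asin(-2/76) = -1.5080°
wrap1 = π − 2β = 183.0159°
wrap2 = π + 2β = 176.9841°
tangent length = C·cosβ = 75.9737
L = r1·wrap1 + r2·wrap2 + 2·C·cosβ = 5·3.1942 + 3·3.0890 + 2·75.9737 = 177.1854

L=177.185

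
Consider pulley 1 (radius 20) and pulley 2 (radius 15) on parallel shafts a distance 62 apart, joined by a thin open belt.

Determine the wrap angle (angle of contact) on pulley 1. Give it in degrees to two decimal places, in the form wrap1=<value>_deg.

wrap1=189.25_deg

open belt: β = asin((r2−r1)/C) = asin(-5/62) = -4.6257°
wrap1 = π − 2β = 189.2513°
wrap2 = π + 2β = 170.7487°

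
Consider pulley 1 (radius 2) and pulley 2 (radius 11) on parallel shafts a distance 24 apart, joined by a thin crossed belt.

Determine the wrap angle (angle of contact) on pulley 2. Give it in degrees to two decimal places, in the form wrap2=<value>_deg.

wrap2=245.59_deg

crossed belt: β = asin((r1+r2)/C) = asin(13/24) = 32.7972°
wrap1 = wrap2 = π + 2β = 245.5943°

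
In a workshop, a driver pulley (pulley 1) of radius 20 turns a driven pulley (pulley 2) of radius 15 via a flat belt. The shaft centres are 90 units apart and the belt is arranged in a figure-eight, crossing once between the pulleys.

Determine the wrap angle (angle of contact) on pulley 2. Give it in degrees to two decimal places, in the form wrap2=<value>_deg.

wrap2=225.77_deg

crossed belt: β = asin((r1+r2)/C) = asin(35/90) = 22.8854°
wrap1 = wrap2 = π + 2β = 225.7708°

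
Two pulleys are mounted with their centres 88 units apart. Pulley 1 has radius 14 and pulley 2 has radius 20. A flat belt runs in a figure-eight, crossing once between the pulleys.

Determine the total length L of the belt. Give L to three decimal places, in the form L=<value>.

L=296.122

crossed belt: β = asin((r1+r2)/C) = asin(34/88) = 22.7284°
wrap1 = wrap2 = π + 2β = 225.4568°
tangent length = C·cosβ = 81.1665
L = (r1+r2)·wrap + 2·C·cosβ = 34·3.9350 + 2·81.1665 = 296.1218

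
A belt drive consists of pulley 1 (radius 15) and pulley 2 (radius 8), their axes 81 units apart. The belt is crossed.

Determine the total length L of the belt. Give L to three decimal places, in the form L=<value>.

L=240.832

crossed belt: β = asin((r1+r2)/C) = asin(23/81) = 16.4961°
wrap1 = wrap2 = π + 2β = 212.9923°
tangent length = C·cosβ = 77.6660
L = (r1+r2)·wrap + 2·C·cosβ = 23·3.7174 + 2·77.6660 = 240.8325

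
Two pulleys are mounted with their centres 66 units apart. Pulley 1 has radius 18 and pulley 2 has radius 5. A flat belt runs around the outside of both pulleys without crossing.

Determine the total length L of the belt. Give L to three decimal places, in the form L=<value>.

L=206.826

open belt: β = asin((r2−r1)/C) = asin(-13/66) = -11.3598°
wrap1 = π − 2β = 202.7196°
wrap2 = π + 2β = 157.2804°
tangent length = C·cosβ = 64.7070
L = r1·wrap1 + r2·wrap2 + 2·C·cosβ = 18·3.5381 + 5·2.7451 + 2·64.7070 = 206.8256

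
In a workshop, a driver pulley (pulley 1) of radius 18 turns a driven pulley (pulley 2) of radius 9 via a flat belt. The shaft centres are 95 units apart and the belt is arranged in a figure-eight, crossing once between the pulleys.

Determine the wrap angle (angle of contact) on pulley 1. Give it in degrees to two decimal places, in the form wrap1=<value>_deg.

wrap1=213.02_deg

crossed belt: β = asin((r1+r2)/C) = asin(27/95) = 16.5117°
wrap1 = wrap2 = π + 2β = 213.0233°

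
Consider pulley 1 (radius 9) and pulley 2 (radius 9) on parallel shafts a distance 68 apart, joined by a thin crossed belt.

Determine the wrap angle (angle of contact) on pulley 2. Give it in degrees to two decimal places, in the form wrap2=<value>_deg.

wrap2=210.70_deg

crossed belt: β = asin((r1+r2)/C) = asin(18/68) = 15.3495°
wrap1 = wrap2 = π + 2β = 210.6990°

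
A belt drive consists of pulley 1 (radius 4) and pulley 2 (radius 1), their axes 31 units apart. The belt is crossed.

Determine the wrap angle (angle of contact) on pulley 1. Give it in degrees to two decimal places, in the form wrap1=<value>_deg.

crossed belt: β = asin((r1+r2)/C) = asin(5/31) = 9.2818°
wrap1 = wrap2 = π + 2β = 198.5636°

wrap1=198.56_deg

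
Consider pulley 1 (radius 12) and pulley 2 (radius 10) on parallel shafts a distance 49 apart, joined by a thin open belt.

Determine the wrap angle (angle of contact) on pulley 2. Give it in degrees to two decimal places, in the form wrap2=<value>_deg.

open belt: β = asin((r2−r1)/C) = asin(-2/49) = -2.3393°
wrap1 = π − 2β = 184.6785°
wrap2 = π + 2β = 175.3215°

wrap2=175.32_deg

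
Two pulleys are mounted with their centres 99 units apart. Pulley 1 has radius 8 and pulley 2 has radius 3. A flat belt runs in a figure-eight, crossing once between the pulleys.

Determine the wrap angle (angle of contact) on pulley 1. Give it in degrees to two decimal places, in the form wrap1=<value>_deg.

crossed belt: β = asin((r1+r2)/C) = asin(11/99) = 6.3794°
wrap1 = wrap2 = π + 2β = 192.7587°

wrap1=192.76_deg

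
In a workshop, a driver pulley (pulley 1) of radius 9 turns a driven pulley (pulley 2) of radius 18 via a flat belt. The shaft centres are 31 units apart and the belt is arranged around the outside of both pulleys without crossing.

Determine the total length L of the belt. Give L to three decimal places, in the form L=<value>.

L=149.455

open belt: β = asin((r2−r1)/C) = asin(9/31) = 16.8773°
wrap1 = π − 2β = 146.2455°
wrap2 = π + 2β = 213.7545°
tangent length = C·cosβ = 29.6648
L = r1·wrap1 + r2·wrap2 + 2·C·cosβ = 9·2.5525 + 18·3.7307 + 2·29.6648 = 149.4547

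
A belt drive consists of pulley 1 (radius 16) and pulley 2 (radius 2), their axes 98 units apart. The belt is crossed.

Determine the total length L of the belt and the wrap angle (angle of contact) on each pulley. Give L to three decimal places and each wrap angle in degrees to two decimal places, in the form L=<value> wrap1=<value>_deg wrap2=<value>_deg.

L=255.864 wrap1=201.17_deg wrap2=201.17_deg

crossed belt: β = asin((r1+r2)/C) = asin(18/98) = 10.5838°
wrap1 = wrap2 = π + 2β = 201.1676°
tangent length = C·cosβ = 96.3328
L = (r1+r2)·wrap + 2·C·cosβ = 18·3.5110 + 2·96.3328 = 255.8642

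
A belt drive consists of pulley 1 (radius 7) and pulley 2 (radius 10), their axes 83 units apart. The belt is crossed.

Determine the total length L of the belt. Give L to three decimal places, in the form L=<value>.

L=222.901

crossed belt: β = asin((r1+r2)/C) = asin(17/83) = 11.8189°
wrap1 = wrap2 = π + 2β = 203.6378°
tangent length = C·cosβ = 81.2404
L = (r1+r2)·wrap + 2·C·cosβ = 17·3.5542 + 2·81.2404 = 222.9013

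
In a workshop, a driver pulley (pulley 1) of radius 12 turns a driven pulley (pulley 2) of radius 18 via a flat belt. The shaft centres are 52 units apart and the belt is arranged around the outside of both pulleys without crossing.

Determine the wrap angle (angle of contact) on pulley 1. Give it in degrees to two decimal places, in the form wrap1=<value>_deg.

wrap1=166.75_deg

open belt: β = asin((r2−r1)/C) = asin(6/52) = 6.6258°
wrap1 = π − 2β = 166.7484°
wrap2 = π + 2β = 193.2516°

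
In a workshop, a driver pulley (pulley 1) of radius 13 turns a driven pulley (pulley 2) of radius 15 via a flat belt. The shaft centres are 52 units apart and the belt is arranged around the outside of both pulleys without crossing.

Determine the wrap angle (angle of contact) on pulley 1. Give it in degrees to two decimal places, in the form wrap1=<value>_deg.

open belt: β = asin((r2−r1)/C) = asin(2/52) = 2.2042°
wrap1 = π − 2β = 175.5915°
wrap2 = π + 2β = 184.4085°

wrap1=175.59_deg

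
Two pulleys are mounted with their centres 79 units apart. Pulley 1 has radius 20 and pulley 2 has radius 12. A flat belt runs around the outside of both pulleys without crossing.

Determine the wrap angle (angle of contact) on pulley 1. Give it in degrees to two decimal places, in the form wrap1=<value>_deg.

open belt: β = asin((r2−r1)/C) = asin(-8/79) = -5.8121°
wrap1 = π − 2β = 191.6241°
wrap2 = π + 2β = 168.3759°

wrap1=191.62_deg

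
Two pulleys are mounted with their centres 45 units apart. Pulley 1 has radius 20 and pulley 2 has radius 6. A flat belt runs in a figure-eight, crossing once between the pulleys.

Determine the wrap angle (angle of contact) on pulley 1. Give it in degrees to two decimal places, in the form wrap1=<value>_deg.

wrap1=250.59_deg

crossed belt: β = asin((r1+r2)/C) = asin(26/45) = 35.2944°
wrap1 = wrap2 = π + 2β = 250.5888°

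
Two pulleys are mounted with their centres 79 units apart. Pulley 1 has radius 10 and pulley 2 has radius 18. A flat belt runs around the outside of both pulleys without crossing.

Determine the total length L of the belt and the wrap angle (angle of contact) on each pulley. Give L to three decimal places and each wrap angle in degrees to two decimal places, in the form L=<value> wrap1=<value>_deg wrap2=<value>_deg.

open belt: β = asin((r2−r1)/C) = asin(8/79) = 5.8121°
wrap1 = π − 2β = 168.3759°
wrap2 = π + 2β = 191.6241°
tangent length = C·cosβ = 78.5939
L = r1·wrap1 + r2·wrap2 + 2·C·cosβ = 10·2.9387 + 18·3.3445 + 2·78.5939 = 246.7754

L=246.775 wrap1=168.38_deg wrap2=191.62_deg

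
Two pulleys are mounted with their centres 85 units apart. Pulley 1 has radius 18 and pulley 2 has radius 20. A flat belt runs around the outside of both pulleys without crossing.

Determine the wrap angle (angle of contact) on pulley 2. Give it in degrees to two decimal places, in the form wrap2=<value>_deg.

open belt: β = asin((r2−r1)/C) = asin(2/85) = 1.3483°
wrap1 = π − 2β = 177.3035°
wrap2 = π + 2β = 182.6965°

wrap2=182.70_deg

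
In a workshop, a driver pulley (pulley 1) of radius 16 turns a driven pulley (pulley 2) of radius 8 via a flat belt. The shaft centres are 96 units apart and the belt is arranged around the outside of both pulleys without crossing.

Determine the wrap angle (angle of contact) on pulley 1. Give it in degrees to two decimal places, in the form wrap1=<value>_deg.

open belt: β = asin((r2−r1)/C) = asin(-8/96) = -4.7802°
wrap1 = π − 2β = 189.5604°
wrap2 = π + 2β = 170.4396°

wrap1=189.56_deg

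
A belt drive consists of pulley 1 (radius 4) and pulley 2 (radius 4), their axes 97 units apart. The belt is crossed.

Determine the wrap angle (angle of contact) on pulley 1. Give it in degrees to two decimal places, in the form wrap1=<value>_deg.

crossed belt: β = asin((r1+r2)/C) = asin(8/97) = 4.7308°
wrap1 = wrap2 = π + 2β = 189.4616°

wrap1=189.46_deg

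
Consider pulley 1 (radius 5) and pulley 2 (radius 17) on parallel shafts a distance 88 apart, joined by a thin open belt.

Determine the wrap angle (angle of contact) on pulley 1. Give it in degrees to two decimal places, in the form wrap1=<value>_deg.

open belt: β = asin((r2−r1)/C) = asin(12/88) = 7.8375°
wrap1 = π − 2β = 164.3250°
wrap2 = π + 2β = 195.6750°

wrap1=164.33_deg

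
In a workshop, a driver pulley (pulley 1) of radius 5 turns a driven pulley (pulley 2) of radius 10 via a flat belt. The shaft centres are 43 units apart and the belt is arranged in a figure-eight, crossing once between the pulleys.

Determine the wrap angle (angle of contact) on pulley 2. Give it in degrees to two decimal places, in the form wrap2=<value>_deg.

wrap2=220.83_deg

crossed belt: β = asin((r1+r2)/C) = asin(15/43) = 20.4162°
wrap1 = wrap2 = π + 2β = 220.8324°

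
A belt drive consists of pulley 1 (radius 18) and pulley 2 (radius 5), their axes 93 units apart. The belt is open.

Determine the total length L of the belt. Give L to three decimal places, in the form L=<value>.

open belt: β = asin((r2−r1)/C) = asin(-13/93) = -8.0354°
wrap1 = π − 2β = 196.0708°
wrap2 = π + 2β = 163.9292°
tangent length = C·cosβ = 92.0869
L = r1·wrap1 + r2·wrap2 + 2·C·cosβ = 18·3.4221 + 5·2.8611 + 2·92.0869 = 260.0768

L=260.077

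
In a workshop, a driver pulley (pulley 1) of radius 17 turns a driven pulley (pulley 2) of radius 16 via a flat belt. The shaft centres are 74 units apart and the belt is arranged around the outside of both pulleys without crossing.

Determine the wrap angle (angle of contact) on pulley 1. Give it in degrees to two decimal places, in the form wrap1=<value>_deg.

open belt: β = asin((r2−r1)/C) = asin(-1/74) = -0.7743°
wrap1 = π − 2β = 181.5486°
wrap2 = π + 2β = 178.4514°

wrap1=181.55_deg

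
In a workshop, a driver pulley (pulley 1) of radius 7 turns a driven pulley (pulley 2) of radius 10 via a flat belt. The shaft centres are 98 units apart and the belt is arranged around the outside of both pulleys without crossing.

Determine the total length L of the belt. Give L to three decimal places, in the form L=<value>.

L=249.499

open belt: β = asin((r2−r1)/C) = asin(3/98) = 1.7542°
wrap1 = π − 2β = 176.4915°
wrap2 = π + 2β = 183.5085°
tangent length = C·cosβ = 97.9541
L = r1·wrap1 + r2·wrap2 + 2·C·cosβ = 7·3.0804 + 10·3.2028 + 2·97.9541 = 249.4989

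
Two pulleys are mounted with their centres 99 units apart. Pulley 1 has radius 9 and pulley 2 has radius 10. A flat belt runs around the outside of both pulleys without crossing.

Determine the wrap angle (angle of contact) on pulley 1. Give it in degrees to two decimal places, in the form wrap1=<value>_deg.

wrap1=178.84_deg

open belt: β = asin((r2−r1)/C) = asin(1/99) = 0.5788°
wrap1 = π − 2β = 178.8425°
wrap2 = π + 2β = 181.1575°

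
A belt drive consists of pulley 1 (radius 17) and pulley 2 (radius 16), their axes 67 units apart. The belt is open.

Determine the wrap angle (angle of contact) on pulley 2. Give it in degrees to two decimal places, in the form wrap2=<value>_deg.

wrap2=178.29_deg

open belt: β = asin((r2−r1)/C) = asin(-1/67) = -0.8552°
wrap1 = π − 2β = 181.7104°
wrap2 = π + 2β = 178.2896°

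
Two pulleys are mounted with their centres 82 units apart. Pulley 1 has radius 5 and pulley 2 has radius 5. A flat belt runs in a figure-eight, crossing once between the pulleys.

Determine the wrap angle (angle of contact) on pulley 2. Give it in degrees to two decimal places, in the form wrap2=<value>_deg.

wrap2=194.01_deg

crossed belt: β = asin((r1+r2)/C) = asin(10/82) = 7.0047°
wrap1 = wrap2 = π + 2β = 194.0095°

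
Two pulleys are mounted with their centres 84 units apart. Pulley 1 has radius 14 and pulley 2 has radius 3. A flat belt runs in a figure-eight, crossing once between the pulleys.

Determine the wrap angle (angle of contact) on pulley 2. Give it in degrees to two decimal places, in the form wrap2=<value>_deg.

crossed belt: β = asin((r1+r2)/C) = asin(17/84) = 11.6762°
wrap1 = wrap2 = π + 2β = 203.3525°

wrap2=203.35_deg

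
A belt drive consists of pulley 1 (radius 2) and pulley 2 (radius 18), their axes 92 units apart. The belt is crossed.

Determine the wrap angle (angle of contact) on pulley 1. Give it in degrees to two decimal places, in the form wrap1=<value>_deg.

wrap1=205.11_deg

crossed belt: β = asin((r1+r2)/C) = asin(20/92) = 12.5559°
wrap1 = wrap2 = π + 2β = 205.1117°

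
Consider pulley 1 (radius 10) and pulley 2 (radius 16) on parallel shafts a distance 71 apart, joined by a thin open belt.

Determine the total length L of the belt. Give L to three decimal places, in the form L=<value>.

open belt: β = asin((r2−r1)/C) = asin(6/71) = 4.8477°
wrap1 = π − 2β = 170.3046°
wrap2 = π + 2β = 189.6954°
tangent length = C·cosβ = 70.7460
L = r1·wrap1 + r2·wrap2 + 2·C·cosβ = 10·2.9724 + 16·3.3108 + 2·70.7460 = 224.1888

L=224.189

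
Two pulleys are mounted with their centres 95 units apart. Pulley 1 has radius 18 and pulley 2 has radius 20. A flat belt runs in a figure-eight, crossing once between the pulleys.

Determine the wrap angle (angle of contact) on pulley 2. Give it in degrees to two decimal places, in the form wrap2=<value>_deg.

wrap2=227.16_deg

crossed belt: β = asin((r1+r2)/C) = asin(38/95) = 23.5782°
wrap1 = wrap2 = π + 2β = 227.1564°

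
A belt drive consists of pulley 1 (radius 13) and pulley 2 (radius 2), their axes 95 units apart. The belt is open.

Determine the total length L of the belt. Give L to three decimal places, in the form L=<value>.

L=238.399

open belt: β = asin((r2−r1)/C) = asin(-11/95) = -6.6492°
wrap1 = π − 2β = 193.2983°
wrap2 = π + 2β = 166.7017°
tangent length = C·cosβ = 94.3610
L = r1·wrap1 + r2·wrap2 + 2·C·cosβ = 13·3.3737 + 2·2.9095 + 2·94.3610 = 238.3990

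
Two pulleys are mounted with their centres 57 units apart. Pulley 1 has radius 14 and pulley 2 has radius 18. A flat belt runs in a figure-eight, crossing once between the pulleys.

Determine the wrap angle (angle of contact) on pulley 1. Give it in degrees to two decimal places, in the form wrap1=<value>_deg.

wrap1=248.31_deg

crossed belt: β = asin((r1+r2)/C) = asin(32/57) = 34.1529°
wrap1 = wrap2 = π + 2β = 248.3058°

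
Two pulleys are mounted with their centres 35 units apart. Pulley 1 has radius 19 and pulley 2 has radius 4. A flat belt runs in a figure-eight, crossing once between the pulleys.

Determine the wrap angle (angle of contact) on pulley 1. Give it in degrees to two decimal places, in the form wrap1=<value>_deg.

crossed belt: β = asin((r1+r2)/C) = asin(23/35) = 41.0823°
wrap1 = wrap2 = π + 2β = 262.1647°

wrap1=262.16_deg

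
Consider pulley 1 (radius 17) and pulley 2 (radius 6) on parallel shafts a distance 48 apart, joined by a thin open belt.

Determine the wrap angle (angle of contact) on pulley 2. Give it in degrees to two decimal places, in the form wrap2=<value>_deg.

open belt: β = asin((r2−r1)/C) = asin(-11/48) = -13.2480°
wrap1 = π − 2β = 206.4960°
wrap2 = π + 2β = 153.5040°

wrap2=153.50_deg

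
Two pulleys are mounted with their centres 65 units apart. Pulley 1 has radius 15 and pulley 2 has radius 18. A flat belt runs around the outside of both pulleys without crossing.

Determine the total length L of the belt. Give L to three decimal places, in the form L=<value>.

open belt: β = asin((r2−r1)/C) = asin(3/65) = 2.6454°
wrap1 = π − 2β = 174.7093°
wrap2 = π + 2β = 185.2907°
tangent length = C·cosβ = 64.9307
L = r1·wrap1 + r2·wrap2 + 2·C·cosβ = 15·3.0493 + 18·3.2339 + 2·64.9307 = 233.8110

L=233.811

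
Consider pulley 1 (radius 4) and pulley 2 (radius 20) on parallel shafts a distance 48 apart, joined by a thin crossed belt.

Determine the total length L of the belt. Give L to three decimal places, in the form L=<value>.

crossed belt: β = asin((r1+r2)/C) = asin(24/48) = 30.0000°
wrap1 = wrap2 = π + 2β = 240.0000°
tangent length = C·cosβ = 41.5692
L = (r1+r2)·wrap + 2·C·cosβ = 24·4.1888 + 2·41.5692 = 183.6694

L=183.669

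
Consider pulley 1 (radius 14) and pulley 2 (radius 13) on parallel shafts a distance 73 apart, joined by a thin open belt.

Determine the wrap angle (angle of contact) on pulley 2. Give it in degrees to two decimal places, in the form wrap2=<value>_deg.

wrap2=178.43_deg

open belt: β = asin((r2−r1)/C) = asin(-1/73) = -0.7849°
wrap1 = π − 2β = 181.5698°
wrap2 = π + 2β = 178.4302°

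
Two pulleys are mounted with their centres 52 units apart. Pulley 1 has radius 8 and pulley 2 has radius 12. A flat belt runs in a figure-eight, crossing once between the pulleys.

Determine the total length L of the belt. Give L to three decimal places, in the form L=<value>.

L=174.623

crossed belt: β = asin((r1+r2)/C) = asin(20/52) = 22.6199°
wrap1 = wrap2 = π + 2β = 225.2397°
tangent length = C·cosβ = 48.0000
L = (r1+r2)·wrap + 2·C·cosβ = 20·3.9312 + 2·48.0000 = 174.6235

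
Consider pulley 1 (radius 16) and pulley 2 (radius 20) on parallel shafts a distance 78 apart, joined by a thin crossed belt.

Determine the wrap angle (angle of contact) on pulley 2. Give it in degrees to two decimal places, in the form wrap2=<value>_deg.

wrap2=234.97_deg

crossed belt: β = asin((r1+r2)/C) = asin(36/78) = 27.4864°
wrap1 = wrap2 = π + 2β = 234.9729°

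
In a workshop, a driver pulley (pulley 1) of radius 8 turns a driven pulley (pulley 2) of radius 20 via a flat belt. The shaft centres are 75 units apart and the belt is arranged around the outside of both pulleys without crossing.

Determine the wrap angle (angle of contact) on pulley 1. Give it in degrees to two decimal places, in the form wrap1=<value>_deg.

wrap1=161.59_deg

open belt: β = asin((r2−r1)/C) = asin(12/75) = 9.2069°
wrap1 = π − 2β = 161.5862°
wrap2 = π + 2β = 198.4138°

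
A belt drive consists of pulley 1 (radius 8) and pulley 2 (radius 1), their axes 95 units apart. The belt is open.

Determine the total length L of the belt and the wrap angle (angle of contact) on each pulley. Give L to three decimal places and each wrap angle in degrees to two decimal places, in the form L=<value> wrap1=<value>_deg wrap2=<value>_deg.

open belt: β = asin((r2−r1)/C) = asin(-7/95) = -4.2256°
wrap1 = π − 2β = 188.4512°
wrap2 = π + 2β = 171.5488°
tangent length = C·cosβ = 94.7418
L = r1·wrap1 + r2·wrap2 + 2·C·cosβ = 8·3.2891 + 1·2.9941 + 2·94.7418 = 218.7904

L=218.790 wrap1=188.45_deg wrap2=171.55_deg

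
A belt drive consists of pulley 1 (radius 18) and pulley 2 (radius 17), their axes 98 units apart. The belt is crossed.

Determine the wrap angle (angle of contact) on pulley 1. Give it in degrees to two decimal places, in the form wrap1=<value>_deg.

crossed belt: β = asin((r1+r2)/C) = asin(35/98) = 20.9248°
wrap1 = wrap2 = π + 2β = 221.8497°

wrap1=221.85_deg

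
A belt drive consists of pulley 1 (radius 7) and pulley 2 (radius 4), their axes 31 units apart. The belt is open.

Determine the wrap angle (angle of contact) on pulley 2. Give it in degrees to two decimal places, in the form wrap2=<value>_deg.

wrap2=168.89_deg

open belt: β = asin((r2−r1)/C) = asin(-3/31) = -5.5534°
wrap1 = π − 2β = 191.1069°
wrap2 = π + 2β = 168.8931°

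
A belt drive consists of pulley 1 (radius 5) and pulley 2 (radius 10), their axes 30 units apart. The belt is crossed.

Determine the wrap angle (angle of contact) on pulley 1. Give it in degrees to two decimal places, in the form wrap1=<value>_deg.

crossed belt: β = asin((r1+r2)/C) = asin(15/30) = 30.0000°
wrap1 = wrap2 = π + 2β = 240.0000°

wrap1=240.00_deg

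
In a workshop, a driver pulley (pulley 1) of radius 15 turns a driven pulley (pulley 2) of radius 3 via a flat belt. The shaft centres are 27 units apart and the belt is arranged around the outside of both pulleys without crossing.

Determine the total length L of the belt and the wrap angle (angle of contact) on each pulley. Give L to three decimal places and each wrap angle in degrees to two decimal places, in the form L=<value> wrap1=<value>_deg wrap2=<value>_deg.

open belt: β = asin((r2−r1)/C) = asin(-12/27) = -26.3878°
wrap1 = π − 2β = 232.7756°
wrap2 = π + 2β = 127.2244°
tangent length = C·cosβ = 24.1868
L = r1·wrap1 + r2·wrap2 + 2·C·cosβ = 15·4.0627 + 3·2.2205 + 2·24.1868 = 115.9755

L=115.976 wrap1=232.78_deg wrap2=127.22_deg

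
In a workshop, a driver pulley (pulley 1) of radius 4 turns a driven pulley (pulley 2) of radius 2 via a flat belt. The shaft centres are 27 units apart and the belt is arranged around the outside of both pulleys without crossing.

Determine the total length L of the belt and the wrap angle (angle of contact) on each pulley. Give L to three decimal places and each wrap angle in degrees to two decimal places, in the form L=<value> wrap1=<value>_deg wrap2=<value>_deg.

L=72.998 wrap1=188.50_deg wrap2=171.50_deg

open belt: β = asin((r2−r1)/C) = asin(-2/27) = -4.2480°
wrap1 = π − 2β = 188.4960°
wrap2 = π + 2β = 171.5040°
tangent length = C·cosβ = 26.9258
L = r1·wrap1 + r2·wrap2 + 2·C·cosβ = 4·3.2899 + 2·2.9933 + 2·26.9258 = 72.9978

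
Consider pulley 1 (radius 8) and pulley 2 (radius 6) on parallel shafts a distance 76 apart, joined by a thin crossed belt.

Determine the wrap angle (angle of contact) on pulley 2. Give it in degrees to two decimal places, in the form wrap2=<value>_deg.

crossed belt: β = asin((r1+r2)/C) = asin(14/76) = 10.6151°
wrap1 = wrap2 = π + 2β = 201.2302°

wrap2=201.23_deg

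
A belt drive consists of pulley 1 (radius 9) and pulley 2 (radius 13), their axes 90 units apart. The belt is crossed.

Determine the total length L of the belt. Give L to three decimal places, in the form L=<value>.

crossed belt: β = asin((r1+r2)/C) = asin(22/90) = 14.1490°
wrap1 = wrap2 = π + 2β = 208.2980°
tangent length = C·cosβ = 87.2697
L = (r1+r2)·wrap + 2·C·cosβ = 22·3.6355 + 2·87.2697 = 254.5201

L=254.520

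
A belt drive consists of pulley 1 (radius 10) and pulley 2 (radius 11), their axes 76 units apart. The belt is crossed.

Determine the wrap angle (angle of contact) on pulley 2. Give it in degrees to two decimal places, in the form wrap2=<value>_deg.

wrap2=212.08_deg

crossed belt: β = asin((r1+r2)/C) = asin(21/76) = 16.0404°
wrap1 = wrap2 = π + 2β = 212.0809°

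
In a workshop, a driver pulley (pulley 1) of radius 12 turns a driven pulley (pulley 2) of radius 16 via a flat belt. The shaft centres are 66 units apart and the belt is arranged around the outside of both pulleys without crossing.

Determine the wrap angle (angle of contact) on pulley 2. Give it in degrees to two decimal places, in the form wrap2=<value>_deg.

wrap2=186.95_deg

open belt: β = asin((r2−r1)/C) = asin(4/66) = 3.4746°
wrap1 = π − 2β = 173.0508°
wrap2 = π + 2β = 186.9492°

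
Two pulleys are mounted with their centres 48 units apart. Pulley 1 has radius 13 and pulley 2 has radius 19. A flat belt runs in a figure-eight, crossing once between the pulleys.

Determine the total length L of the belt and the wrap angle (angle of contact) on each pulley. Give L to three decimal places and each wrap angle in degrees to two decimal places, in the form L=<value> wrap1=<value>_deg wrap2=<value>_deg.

crossed belt: β = asin((r1+r2)/C) = asin(32/48) = 41.8103°
wrap1 = wrap2 = π + 2β = 263.6206°
tangent length = C·cosβ = 35.7771
L = (r1+r2)·wrap + 2·C·cosβ = 32·4.6010 + 2·35.7771 = 218.7877

L=218.788 wrap1=263.62_deg wrap2=263.62_deg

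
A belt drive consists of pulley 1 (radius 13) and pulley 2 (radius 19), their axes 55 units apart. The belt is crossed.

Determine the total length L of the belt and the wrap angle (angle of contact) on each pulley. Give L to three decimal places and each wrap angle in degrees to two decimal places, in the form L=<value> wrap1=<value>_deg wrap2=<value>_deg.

crossed belt: β = asin((r1+r2)/C) = asin(32/55) = 35.5785°
wrap1 = wrap2 = π + 2β = 251.1571°
tangent length = C·cosβ = 44.7325
L = (r1+r2)·wrap + 2·C·cosβ = 32·4.3835 + 2·44.7325 = 229.7376

L=229.738 wrap1=251.16_deg wrap2=251.16_deg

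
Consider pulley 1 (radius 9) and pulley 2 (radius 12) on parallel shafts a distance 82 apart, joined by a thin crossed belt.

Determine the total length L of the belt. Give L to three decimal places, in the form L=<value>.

crossed belt: β = asin((r1+r2)/C) = asin(21/82) = 14.8386°
wrap1 = wrap2 = π + 2β = 209.6773°
tangent length = C·cosβ = 79.2654
L = (r1+r2)·wrap + 2·C·cosβ = 21·3.6596 + 2·79.2654 = 235.3815

L=235.381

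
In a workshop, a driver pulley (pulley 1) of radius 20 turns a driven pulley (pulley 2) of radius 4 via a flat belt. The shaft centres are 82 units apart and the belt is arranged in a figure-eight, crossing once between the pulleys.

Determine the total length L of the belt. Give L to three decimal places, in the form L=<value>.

L=246.474

crossed belt: β = asin((r1+r2)/C) = asin(24/82) = 17.0186°
wrap1 = wrap2 = π + 2β = 214.0373°
tangent length = C·cosβ = 78.4092
L = (r1+r2)·wrap + 2·C·cosβ = 24·3.7357 + 2·78.4092 = 246.4741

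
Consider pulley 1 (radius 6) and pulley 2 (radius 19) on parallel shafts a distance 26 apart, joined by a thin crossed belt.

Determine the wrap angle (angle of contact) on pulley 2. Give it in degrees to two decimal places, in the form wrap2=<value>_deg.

crossed belt: β = asin((r1+r2)/C) = asin(25/26) = 74.0576°
wrap1 = wrap2 = π + 2β = 328.1153°

wrap2=328.12_deg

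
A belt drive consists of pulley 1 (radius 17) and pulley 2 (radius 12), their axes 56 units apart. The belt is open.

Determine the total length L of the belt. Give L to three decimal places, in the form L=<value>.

L=203.553

open belt: β = asin((r2−r1)/C) = asin(-5/56) = -5.1225°
wrap1 = π − 2β = 190.2450°
wrap2 = π + 2β = 169.7550°
tangent length = C·cosβ = 55.7763
L = r1·wrap1 + r2·wrap2 + 2·C·cosβ = 17·3.3204 + 12·2.9628 + 2·55.7763 = 203.5529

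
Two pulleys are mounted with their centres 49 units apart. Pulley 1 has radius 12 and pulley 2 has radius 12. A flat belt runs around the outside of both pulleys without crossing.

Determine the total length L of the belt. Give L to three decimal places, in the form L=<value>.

L=173.398

open belt: β = asin((r2−r1)/C) = asin(0/49) = 0.0000°
wrap1 = π − 2β = 180.0000°
wrap2 = π + 2β = 180.0000°
tangent length = C·cosβ = 49.0000
L = r1·wrap1 + r2·wrap2 + 2·C·cosβ = 12·3.1416 + 12·3.1416 + 2·49.0000 = 173.3982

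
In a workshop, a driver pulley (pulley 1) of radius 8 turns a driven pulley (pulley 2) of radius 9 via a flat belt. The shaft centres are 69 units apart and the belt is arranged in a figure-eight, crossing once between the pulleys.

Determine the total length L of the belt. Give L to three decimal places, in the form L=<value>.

crossed belt: β = asin((r1+r2)/C) = asin(17/69) = 14.2632°
wrap1 = wrap2 = π + 2β = 208.5264°
tangent length = C·cosβ = 66.8730
L = (r1+r2)·wrap + 2·C·cosβ = 17·3.6395 + 2·66.8730 = 195.6171

L=195.617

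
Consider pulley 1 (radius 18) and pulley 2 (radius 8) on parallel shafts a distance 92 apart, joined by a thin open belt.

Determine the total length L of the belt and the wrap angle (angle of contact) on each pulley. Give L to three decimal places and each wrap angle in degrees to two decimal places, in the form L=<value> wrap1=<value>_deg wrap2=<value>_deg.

L=266.769 wrap1=192.48_deg wrap2=167.52_deg

open belt: β = asin((r2−r1)/C) = asin(-10/92) = -6.2401°
wrap1 = π − 2β = 192.4803°
wrap2 = π + 2β = 167.5197°
tangent length = C·cosβ = 91.4549
L = r1·wrap1 + r2·wrap2 + 2·C·cosβ = 18·3.3594 + 8·2.9238 + 2·91.4549 = 266.7694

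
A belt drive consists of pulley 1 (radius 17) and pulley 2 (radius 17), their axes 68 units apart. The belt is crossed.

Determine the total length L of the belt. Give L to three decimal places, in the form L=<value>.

crossed belt: β = asin((r1+r2)/C) = asin(34/68) = 30.0000°
wrap1 = wrap2 = π + 2β = 240.0000°
tangent length = C·cosβ = 58.8897
L = (r1+r2)·wrap + 2·C·cosβ = 34·4.1888 + 2·58.8897 = 260.1983

L=260.198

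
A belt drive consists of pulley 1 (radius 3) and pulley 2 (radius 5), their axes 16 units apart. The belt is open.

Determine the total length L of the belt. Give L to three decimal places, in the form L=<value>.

open belt: β = asin((r2−r1)/C) = asin(2/16) = 7.1808°
wrap1 = π − 2β = 165.6385°
wrap2 = π + 2β = 194.3615°
tangent length = C·cosβ = 15.8745
L = r1·wrap1 + r2·wrap2 + 2·C·cosβ = 3·2.8909 + 5·3.3922 + 2·15.8745 = 57.3831

L=57.383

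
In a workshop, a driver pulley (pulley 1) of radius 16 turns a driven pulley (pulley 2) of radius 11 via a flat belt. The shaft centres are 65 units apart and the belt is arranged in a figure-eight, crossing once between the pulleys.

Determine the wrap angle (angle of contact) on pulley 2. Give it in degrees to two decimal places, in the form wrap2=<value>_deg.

wrap2=229.09_deg

crossed belt: β = asin((r1+r2)/C) = asin(27/65) = 24.5435°
wrap1 = wrap2 = π + 2β = 229.0871°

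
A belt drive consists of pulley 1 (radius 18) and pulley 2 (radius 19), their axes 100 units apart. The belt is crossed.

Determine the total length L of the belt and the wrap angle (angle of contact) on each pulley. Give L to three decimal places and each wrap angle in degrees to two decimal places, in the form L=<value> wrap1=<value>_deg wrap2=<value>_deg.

L=330.092 wrap1=223.43_deg wrap2=223.43_deg

crossed belt: β = asin((r1+r2)/C) = asin(37/100) = 21.7156°
wrap1 = wrap2 = π + 2β = 223.4312°
tangent length = C·cosβ = 92.9032
L = (r1+r2)·wrap + 2·C·cosβ = 37·3.8996 + 2·92.9032 = 330.0919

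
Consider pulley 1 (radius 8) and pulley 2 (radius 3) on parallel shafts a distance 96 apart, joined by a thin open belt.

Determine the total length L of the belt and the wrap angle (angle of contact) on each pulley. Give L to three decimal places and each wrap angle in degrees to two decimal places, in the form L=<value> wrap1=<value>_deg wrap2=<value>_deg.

open belt: β = asin((r2−r1)/C) = asin(-5/96) = -2.9855°
wrap1 = π − 2β = 185.9710°
wrap2 = π + 2β = 174.0290°
tangent length = C·cosβ = 95.8697
L = r1·wrap1 + r2·wrap2 + 2·C·cosβ = 8·3.2458 + 3·3.0374 + 2·95.8697 = 226.8180

L=226.818 wrap1=185.97_deg wrap2=174.03_deg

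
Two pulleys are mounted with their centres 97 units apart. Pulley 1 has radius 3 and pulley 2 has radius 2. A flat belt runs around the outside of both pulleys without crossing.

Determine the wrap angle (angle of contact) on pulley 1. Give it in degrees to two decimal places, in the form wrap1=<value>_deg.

open belt: β = asin((r2−r1)/C) = asin(-1/97) = -0.5907°
wrap1 = π − 2β = 181.1814°
wrap2 = π + 2β = 178.8186°

wrap1=181.18_deg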